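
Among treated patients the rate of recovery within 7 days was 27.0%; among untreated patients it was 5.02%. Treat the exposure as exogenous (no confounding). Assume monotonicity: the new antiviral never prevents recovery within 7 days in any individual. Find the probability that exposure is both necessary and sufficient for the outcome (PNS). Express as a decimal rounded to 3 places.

PNS ≈ 0.220

p₁ = 0.27, p₀ = 0.0502.
Under exogeneity and monotonicity, PNS = p₁ − p₀.
PNS = 0.27 − 0.0502 = 0.2198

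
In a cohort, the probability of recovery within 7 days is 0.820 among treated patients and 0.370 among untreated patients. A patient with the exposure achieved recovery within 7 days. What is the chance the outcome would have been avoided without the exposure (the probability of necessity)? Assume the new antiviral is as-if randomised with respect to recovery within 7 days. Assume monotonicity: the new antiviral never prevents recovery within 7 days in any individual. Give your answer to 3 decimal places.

Let p₁ = 0.82, p₀ = 0.37.
Under exogeneity and monotonicity, PN = (p₁ − p₀) / p₁.
PN = (0.82 − 0.37) / 0.82 = 0.45 / 0.82 ≈ 0.5488

PN ≈ 0.549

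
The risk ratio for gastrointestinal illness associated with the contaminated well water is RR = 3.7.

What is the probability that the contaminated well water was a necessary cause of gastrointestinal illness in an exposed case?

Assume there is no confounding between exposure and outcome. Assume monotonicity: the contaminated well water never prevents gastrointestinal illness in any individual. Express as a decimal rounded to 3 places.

Under exogeneity and monotonicity, PN = (RR − 1) / RR = 1 − 1/RR.
PN = (3.7 − 1) / 3.7 = 2.7 / 3.7 ≈ 0.7297

PN ≈ 0.730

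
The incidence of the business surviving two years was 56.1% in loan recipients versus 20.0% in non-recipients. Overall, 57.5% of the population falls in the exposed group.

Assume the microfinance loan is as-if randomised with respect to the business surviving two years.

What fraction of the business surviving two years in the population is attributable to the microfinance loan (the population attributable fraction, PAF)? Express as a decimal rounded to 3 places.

PAF ≈ 0.509

p₁ = 0.561, p₀ = 0.2.
Overall risk P(Y=1) = π·p₁ + (1−π)·p₀ = 0.575×0.561 + 0.425×0.2 = 0.40758.
Under exogeneity, PAF = [P(Y=1) − p₀] / P(Y=1).
PAF = (0.40758 − 0.2) / 0.40758 ≈ 0.5093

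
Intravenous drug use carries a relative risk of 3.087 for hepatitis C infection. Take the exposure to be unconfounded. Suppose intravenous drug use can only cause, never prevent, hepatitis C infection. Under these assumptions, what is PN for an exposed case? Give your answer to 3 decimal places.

PN ≈ 0.676

Under exogeneity and monotonicity, PN = (RR − 1) / RR = 1 − 1/RR.
PN = (3.087 − 1) / 3.087 = 2.087 / 3.087 ≈ 0.6761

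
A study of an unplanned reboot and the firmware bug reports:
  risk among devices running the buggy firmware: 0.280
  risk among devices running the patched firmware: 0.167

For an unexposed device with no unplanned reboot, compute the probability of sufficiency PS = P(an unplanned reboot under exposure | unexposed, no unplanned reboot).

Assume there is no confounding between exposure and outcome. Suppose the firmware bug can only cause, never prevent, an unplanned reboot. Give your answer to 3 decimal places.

PS ≈ 0.136

Let p₁ = 0.28, p₀ = 0.167.
Under exogeneity and monotonicity, PS = (p₁ − p₀) / (1 − p₀).
PS = (0.28 − 0.167) / (1 − 0.167) = 0.113 / 0.833 ≈ 0.1357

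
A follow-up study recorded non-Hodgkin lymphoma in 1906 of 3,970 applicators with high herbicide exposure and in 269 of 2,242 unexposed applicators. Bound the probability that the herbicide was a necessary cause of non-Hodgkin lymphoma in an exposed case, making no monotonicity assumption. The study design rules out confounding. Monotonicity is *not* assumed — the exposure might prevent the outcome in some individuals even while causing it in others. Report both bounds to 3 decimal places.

0.750 ≤ PN ≤ 1.000

p₁ = P(outcome | exposed) = 1906/3970 = 0.4801
p₀ = P(outcome | unexposed) = 269/2242 = 0.11998
Under exogeneity alone the bounds on PN are max{0,(p₁−p₀)/p₁} ≤ PN ≤ min{1,(1−p₀)/p₁}.
  lower = (p₁ − p₀)/p₁ = 0.36012 / 0.4801 ≈ 0.7501
  upper = min{1, (1 − p₀)/p₁} = 0.88002 / 0.4801 ≈ 1.8330 → capped at 1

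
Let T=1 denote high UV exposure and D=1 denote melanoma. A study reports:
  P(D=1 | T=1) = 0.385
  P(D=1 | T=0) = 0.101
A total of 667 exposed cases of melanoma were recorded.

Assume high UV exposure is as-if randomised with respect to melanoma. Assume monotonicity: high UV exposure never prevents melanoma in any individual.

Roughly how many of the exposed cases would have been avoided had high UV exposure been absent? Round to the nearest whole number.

Let p₁ = 0.385, p₀ = 0.101.
PN = (p₁ − p₀)/p₁ = (0.385 − 0.101) / 0.385 ≈ 0.73766.
Attributable cases ≈ PN × (exposed cases) = 0.73766 × 667 ≈ 492.02.

about 492 cases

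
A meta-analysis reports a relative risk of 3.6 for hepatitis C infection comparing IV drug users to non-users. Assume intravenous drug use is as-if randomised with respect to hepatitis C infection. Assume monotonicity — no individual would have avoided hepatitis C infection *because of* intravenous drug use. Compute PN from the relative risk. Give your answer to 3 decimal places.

Under exogeneity and monotonicity, PN = (RR − 1) / RR = 1 − 1/RR.
PN = (3.6 − 1) / 3.6 = 2.6 / 3.6 ≈ 0.7222

PN ≈ 0.722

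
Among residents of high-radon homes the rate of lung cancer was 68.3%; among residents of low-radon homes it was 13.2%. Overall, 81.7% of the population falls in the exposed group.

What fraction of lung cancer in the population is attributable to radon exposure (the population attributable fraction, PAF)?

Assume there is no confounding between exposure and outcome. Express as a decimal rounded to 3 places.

PAF ≈ 0.773

p₁ = 0.683, p₀ = 0.132.
Overall risk P(Y=1) = π·p₁ + (1−π)·p₀ = 0.817×0.683 + 0.183×0.132 = 0.58217.
Under exogeneity, PAF = [P(Y=1) − p₀] / P(Y=1).
PAF = (0.58217 − 0.132) / 0.58217 ≈ 0.7733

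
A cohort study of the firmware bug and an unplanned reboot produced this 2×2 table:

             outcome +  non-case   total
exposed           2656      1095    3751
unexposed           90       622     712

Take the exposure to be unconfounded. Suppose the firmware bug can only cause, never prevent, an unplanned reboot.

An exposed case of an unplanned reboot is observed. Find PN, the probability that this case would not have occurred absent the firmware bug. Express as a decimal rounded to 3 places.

p₁ = P(outcome | exposed) = 2656/3751 = 0.70808
p₀ = P(outcome | unexposed) = 90/712 = 0.1264
Under exogeneity and monotonicity, PN = (p₁ − p₀)/p₁.
PN = (0.70808 − 0.1264) / 0.70808 ≈ 0.8215

PN ≈ 0.821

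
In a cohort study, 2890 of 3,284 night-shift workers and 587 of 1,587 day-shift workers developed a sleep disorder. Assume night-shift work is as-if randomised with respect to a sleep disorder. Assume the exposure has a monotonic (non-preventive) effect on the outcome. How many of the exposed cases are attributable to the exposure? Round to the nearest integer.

p₁ = P(outcome | exposed) = 2890/3284 = 0.88002
p₀ = P(outcome | unexposed) = 587/1587 = 0.36988
PN = (p₁ − p₀)/p₁ = (0.88002 − 0.36988) / 0.88002 ≈ 0.57969.
Attributable cases ≈ PN × (exposed cases) = 0.57969 × 2890 ≈ 1675.31.

about 1675 cases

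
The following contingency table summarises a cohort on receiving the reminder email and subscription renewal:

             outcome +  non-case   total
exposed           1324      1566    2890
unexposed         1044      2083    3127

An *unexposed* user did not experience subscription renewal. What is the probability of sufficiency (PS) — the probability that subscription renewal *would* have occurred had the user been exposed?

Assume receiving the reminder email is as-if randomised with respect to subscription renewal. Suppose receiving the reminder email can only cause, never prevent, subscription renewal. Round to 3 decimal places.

p₁ = P(outcome | exposed) = 1324/2890 = 0.45813
p₀ = P(outcome | unexposed) = 1044/3127 = 0.33387
Under exogeneity and monotonicity, PS = (p₁ − p₀)/(1 − p₀).
PS = (0.45813 − 0.33387) / 0.66613 ≈ 0.1865

PS ≈ 0.187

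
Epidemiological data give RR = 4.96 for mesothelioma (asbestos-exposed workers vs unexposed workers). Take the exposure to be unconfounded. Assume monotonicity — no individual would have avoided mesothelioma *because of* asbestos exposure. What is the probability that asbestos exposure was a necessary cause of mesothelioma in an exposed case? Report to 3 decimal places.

Under exogeneity and monotonicity, PN = (RR − 1) / RR = 1 − 1/RR.
PN = (4.96 − 1) / 4.96 = 3.96 / 4.96 ≈ 0.7984

PN ≈ 0.798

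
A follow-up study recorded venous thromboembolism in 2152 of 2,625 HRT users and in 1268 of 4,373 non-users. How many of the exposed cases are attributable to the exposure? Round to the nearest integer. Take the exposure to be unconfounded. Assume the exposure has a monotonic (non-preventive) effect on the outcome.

p₁ = P(outcome | exposed) = 2152/2625 = 0.81981
p₀ = P(outcome | unexposed) = 1268/4373 = 0.28996
PN = (p₁ − p₀)/p₁ = (0.81981 − 0.28996) / 0.81981 ≈ 0.64631.
Attributable cases ≈ PN × (exposed cases) = 0.64631 × 2152 ≈ 1390.85.

about 1391 cases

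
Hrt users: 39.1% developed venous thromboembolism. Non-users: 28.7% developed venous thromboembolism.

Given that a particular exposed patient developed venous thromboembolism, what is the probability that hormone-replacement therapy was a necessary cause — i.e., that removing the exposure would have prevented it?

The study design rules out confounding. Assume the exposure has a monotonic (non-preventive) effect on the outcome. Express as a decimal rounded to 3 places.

PN ≈ 0.266

p₁ = 0.391, p₀ = 0.287.
Under exogeneity and monotonicity, PN = (p₁ − p₀) / p₁.
PN = (0.391 − 0.287) / 0.391 = 0.104 / 0.391 ≈ 0.2660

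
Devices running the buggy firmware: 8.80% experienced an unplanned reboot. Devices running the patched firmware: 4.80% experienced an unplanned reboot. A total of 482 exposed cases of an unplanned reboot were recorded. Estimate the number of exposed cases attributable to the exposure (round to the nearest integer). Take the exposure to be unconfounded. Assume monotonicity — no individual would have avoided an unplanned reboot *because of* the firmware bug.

p₁ = 0.088, p₀ = 0.048.
PN = (p₁ − p₀)/p₁ = (0.088 − 0.048) / 0.088 ≈ 0.45455.
Attributable cases ≈ PN × (exposed cases) = 0.45455 × 482 ≈ 219.09.

about 219 cases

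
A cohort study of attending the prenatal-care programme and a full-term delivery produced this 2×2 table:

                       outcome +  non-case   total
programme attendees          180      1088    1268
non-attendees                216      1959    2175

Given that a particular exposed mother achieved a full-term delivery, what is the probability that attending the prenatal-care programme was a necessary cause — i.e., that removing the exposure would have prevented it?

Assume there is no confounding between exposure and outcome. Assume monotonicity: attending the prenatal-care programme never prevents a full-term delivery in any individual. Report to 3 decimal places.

PN ≈ 0.300

p₁ = P(outcome | exposed) = 180/1268 = 0.14196
p₀ = P(outcome | unexposed) = 216/2175 = 0.09931
Under exogeneity and monotonicity, PN = (p₁ − p₀)/p₁.
PN = (0.14196 − 0.09931) / 0.14196 ≈ 0.3004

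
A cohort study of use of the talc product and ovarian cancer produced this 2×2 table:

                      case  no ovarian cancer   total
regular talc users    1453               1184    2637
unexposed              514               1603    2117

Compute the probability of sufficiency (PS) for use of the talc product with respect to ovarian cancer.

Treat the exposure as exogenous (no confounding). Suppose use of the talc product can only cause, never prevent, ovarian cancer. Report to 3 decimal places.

PS ≈ 0.407

p₁ = P(outcome | exposed) = 1453/2637 = 0.551
p₀ = P(outcome | unexposed) = 514/2117 = 0.2428
Under exogeneity and monotonicity, PS = (p₁ − p₀)/(1 − p₀).
PS = (0.551 − 0.2428) / 0.7572 ≈ 0.4070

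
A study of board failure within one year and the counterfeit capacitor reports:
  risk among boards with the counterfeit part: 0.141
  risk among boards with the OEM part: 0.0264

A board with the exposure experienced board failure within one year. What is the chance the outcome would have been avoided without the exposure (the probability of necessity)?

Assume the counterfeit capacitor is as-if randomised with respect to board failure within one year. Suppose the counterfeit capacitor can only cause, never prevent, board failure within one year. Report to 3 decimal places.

Let p₁ = 0.141, p₀ = 0.0264.
Under exogeneity and monotonicity, PN = (p₁ − p₀) / p₁.
PN = (0.141 − 0.0264) / 0.141 = 0.1146 / 0.141 ≈ 0.8128

PN ≈ 0.813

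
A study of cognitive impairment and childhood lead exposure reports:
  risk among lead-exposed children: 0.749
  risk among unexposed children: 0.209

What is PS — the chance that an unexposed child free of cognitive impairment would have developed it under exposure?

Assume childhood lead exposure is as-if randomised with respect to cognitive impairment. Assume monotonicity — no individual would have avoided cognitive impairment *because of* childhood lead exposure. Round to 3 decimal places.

PS ≈ 0.683

Let p₁ = 0.749, p₀ = 0.209.
Under exogeneity and monotonicity, PS = (p₁ − p₀) / (1 − p₀).
PS = (0.749 − 0.209) / (1 − 0.209) = 0.54 / 0.791 ≈ 0.6827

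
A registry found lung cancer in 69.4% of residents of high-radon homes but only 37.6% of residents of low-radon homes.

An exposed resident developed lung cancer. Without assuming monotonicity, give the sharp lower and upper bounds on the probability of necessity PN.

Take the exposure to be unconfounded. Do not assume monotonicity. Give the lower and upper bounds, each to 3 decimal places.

0.458 ≤ PN ≤ 0.899

p₁ = 0.694, p₀ = 0.376.
Under exogeneity alone the bounds on PN are max{0,(p₁−p₀)/p₁} ≤ PN ≤ min{1,(1−p₀)/p₁}.
  lower = (p₁ − p₀)/p₁ = 0.318 / 0.694 ≈ 0.4582
  upper = min{1, (1 − p₀)/p₁} = 0.624 / 0.694 ≈ 0.8991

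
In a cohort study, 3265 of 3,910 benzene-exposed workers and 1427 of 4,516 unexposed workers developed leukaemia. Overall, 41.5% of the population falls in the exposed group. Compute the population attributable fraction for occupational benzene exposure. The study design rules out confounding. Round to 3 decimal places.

PAF ≈ 0.405

p₁ = P(outcome | exposed) = 3265/3910 = 0.83504
p₀ = P(outcome | unexposed) = 1427/4516 = 0.31599
Overall risk P(Y=1) = π·p₁ + (1−π)·p₀ = 0.415×0.83504 + 0.585×0.31599 = 0.53139.
Under exogeneity, PAF = [P(Y=1) − p₀] / P(Y=1).
PAF = (0.53139 − 0.31599) / 0.53139 ≈ 0.4054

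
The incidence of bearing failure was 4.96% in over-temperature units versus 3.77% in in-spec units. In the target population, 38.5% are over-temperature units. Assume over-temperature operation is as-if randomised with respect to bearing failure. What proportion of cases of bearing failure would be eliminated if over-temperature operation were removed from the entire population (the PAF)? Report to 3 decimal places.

PAF ≈ 0.108

p₁ = 0.0496, p₀ = 0.0377.
Overall risk P(Y=1) = π·p₁ + (1−π)·p₀ = 0.385×0.0496 + 0.615×0.0377 = 0.042281.
Under exogeneity, PAF = [P(Y=1) − p₀] / P(Y=1).
PAF = (0.042281 − 0.0377) / 0.042281 ≈ 0.1084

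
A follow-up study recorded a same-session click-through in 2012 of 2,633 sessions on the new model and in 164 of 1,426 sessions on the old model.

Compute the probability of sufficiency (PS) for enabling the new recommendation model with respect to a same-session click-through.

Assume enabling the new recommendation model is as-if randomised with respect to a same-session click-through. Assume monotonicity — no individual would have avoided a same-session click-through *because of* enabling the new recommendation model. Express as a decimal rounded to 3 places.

p₁ = P(outcome | exposed) = 2012/2633 = 0.76415
p₀ = P(outcome | unexposed) = 164/1426 = 0.11501
Under exogeneity and monotonicity, PS = (p₁ − p₀) / (1 − p₀).
PS = (0.76415 − 0.11501) / (1 − 0.11501) = 0.64914 / 0.88499 ≈ 0.7335

PS ≈ 0.733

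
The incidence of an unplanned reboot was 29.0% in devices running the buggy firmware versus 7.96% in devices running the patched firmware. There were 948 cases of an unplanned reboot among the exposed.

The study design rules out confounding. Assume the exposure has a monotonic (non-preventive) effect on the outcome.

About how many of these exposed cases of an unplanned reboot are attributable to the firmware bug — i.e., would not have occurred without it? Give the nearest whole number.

about 688 cases

p₁ = 0.29, p₀ = 0.0796.
PN = (p₁ − p₀)/p₁ = (0.29 − 0.0796) / 0.29 ≈ 0.72552.
Attributable cases ≈ PN × (exposed cases) = 0.72552 × 948 ≈ 687.79.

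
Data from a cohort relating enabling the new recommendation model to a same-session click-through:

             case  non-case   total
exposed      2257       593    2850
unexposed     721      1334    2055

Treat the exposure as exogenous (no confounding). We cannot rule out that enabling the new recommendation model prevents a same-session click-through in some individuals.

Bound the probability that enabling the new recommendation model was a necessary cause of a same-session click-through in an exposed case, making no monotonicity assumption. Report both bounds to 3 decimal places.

p₁ = P(outcome | exposed) = 2257/2850 = 0.79193
p₀ = P(outcome | unexposed) = 721/2055 = 0.35085
Under exogeneity alone the bounds on PN are max{0,(p₁−p₀)/p₁} ≤ PN ≤ min{1,(1−p₀)/p₁}.
  lower = (p₁ − p₀)/p₁ = 0.44108 / 0.79193 ≈ 0.5570
  upper = min{1, (1 − p₀)/p₁} = 0.64915 / 0.79193 ≈ 0.8197

0.557 ≤ PN ≤ 0.820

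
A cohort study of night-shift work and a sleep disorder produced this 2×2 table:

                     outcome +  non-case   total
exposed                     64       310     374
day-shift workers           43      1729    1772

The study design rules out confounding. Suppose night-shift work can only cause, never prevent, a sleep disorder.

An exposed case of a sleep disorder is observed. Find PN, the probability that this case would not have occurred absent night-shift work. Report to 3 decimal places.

PN ≈ 0.858

p₁ = P(outcome | exposed) = 64/374 = 0.17112
p₀ = P(outcome | unexposed) = 43/1772 = 0.024266
Under exogeneity and monotonicity, PN = (p₁ − p₀)/p₁.
PN = (0.17112 − 0.024266) / 0.17112 ≈ 0.8582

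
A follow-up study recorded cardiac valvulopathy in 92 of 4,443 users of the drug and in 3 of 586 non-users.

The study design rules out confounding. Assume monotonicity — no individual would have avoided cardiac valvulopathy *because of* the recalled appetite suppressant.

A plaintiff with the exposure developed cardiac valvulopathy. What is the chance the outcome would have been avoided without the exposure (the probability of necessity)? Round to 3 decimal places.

PN ≈ 0.753

p₁ = P(outcome | exposed) = 92/4443 = 0.020707
p₀ = P(outcome | unexposed) = 3/586 = 0.0051195
Under exogeneity and monotonicity, PN = (p₁ − p₀) / p₁.
PN = (0.020707 − 0.0051195) / 0.020707 = 0.015587 / 0.020707 ≈ 0.7528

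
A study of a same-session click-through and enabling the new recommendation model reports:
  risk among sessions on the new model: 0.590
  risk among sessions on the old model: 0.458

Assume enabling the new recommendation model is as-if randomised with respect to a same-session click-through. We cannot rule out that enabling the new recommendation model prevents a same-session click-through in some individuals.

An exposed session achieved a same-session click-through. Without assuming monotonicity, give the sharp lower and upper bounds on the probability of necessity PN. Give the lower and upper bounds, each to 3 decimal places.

Let p₁ = 0.59, p₀ = 0.458.
Under exogeneity alone the bounds on PN are max{0,(p₁−p₀)/p₁} ≤ PN ≤ min{1,(1−p₀)/p₁}.
  lower = (p₁ − p₀)/p₁ = 0.132 / 0.59 ≈ 0.2237
  upper = min{1, (1 − p₀)/p₁} = 0.542 / 0.59 ≈ 0.9186

0.224 ≤ PN ≤ 0.919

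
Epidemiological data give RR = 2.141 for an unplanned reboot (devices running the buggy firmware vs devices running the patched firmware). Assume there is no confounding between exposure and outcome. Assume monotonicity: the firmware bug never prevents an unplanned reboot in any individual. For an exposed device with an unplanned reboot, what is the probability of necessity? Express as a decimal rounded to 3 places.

Under exogeneity and monotonicity, PN = (RR − 1) / RR = 1 − 1/RR.
PN = (2.141 − 1) / 2.141 = 1.141 / 2.141 ≈ 0.5329

PN ≈ 0.533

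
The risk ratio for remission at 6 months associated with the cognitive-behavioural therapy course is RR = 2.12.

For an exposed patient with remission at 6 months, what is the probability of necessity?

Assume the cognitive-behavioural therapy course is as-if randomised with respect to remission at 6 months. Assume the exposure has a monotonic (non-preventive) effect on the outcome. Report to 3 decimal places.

Under exogeneity and monotonicity, PN = (RR − 1) / RR = 1 − 1/RR.
PN = (2.12 − 1) / 2.12 = 1.12 / 2.12 ≈ 0.5283

PN ≈ 0.528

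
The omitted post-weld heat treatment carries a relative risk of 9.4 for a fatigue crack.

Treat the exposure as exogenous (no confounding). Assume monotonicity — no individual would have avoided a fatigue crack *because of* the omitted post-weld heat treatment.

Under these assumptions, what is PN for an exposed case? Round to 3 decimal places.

PN ≈ 0.894

Under exogeneity and monotonicity, PN = (RR − 1) / RR = 1 − 1/RR.
PN = (9.4 − 1) / 9.4 = 8.4 / 9.4 ≈ 0.8936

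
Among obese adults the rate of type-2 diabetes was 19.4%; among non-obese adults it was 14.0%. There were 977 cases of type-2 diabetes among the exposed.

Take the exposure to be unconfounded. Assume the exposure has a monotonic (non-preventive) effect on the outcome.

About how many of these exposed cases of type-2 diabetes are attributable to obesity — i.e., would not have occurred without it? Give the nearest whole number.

p₁ = 0.194, p₀ = 0.14.
PN = (p₁ − p₀)/p₁ = (0.194 − 0.14) / 0.194 ≈ 0.27835.
Attributable cases ≈ PN × (exposed cases) = 0.27835 × 977 ≈ 271.95.

about 272 cases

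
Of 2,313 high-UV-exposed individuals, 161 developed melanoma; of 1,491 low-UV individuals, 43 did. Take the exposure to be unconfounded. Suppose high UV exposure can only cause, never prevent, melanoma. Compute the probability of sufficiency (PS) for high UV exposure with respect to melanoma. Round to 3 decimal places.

p₁ = P(outcome | exposed) = 161/2313 = 0.069607
p₀ = P(outcome | unexposed) = 43/1491 = 0.02884
Under exogeneity and monotonicity, PS = (p₁ − p₀) / (1 − p₀).
PS = (0.069607 − 0.02884) / (1 − 0.02884) = 0.040767 / 0.97116 ≈ 0.0420

PS ≈ 0.042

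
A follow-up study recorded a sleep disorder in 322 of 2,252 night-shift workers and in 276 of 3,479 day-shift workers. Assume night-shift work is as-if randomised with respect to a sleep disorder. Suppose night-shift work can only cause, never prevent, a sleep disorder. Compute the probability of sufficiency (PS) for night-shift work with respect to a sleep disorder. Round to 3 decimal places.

PS ≈ 0.069

p₁ = P(outcome | exposed) = 322/2252 = 0.14298
p₀ = P(outcome | unexposed) = 276/3479 = 0.079333
Under exogeneity and monotonicity, PS = (p₁ − p₀) / (1 − p₀).
PS = (0.14298 − 0.079333) / (1 − 0.079333) = 0.063651 / 0.92067 ≈ 0.0691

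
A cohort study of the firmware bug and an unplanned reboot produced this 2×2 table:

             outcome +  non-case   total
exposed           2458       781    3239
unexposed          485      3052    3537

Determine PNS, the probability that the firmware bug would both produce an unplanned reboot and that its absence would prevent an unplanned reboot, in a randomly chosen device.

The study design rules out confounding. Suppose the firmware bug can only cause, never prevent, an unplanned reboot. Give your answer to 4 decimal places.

PNS ≈ 0.6218

p₁ = P(outcome | exposed) = 2458/3239 = 0.75888
p₀ = P(outcome | unexposed) = 485/3537 = 0.13712
Under exogeneity and monotonicity, PNS = p₁ − p₀.
PNS = 0.75888 − 0.13712 = 0.62175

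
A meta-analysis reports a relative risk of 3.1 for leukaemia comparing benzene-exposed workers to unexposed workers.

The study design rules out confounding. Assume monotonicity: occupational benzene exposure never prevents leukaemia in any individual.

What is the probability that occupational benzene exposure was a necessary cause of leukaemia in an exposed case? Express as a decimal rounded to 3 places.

Under exogeneity and monotonicity, PN = (RR − 1) / RR = 1 − 1/RR.
PN = (3.1 − 1) / 3.1 = 2.1 / 3.1 ≈ 0.6774

PN ≈ 0.677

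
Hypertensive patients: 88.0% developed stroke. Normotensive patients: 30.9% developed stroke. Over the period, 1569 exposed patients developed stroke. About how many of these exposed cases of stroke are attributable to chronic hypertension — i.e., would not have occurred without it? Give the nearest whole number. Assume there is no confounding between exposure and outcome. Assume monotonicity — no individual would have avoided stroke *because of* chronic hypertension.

p₁ = 0.88, p₀ = 0.309.
PN = (p₁ − p₀)/p₁ = (0.88 − 0.309) / 0.88 ≈ 0.64886.
Attributable cases ≈ PN × (exposed cases) = 0.64886 × 1569 ≈ 1018.07.

about 1018 cases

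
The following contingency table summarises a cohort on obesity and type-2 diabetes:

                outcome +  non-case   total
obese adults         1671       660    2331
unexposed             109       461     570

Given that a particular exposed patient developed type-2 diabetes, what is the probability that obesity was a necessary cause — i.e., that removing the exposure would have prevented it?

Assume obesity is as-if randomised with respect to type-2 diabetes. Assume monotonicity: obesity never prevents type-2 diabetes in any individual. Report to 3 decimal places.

p₁ = P(outcome | exposed) = 1671/2331 = 0.71686
p₀ = P(outcome | unexposed) = 109/570 = 0.19123
Under exogeneity and monotonicity, PN = (p₁ − p₀)/p₁.
PN = (0.71686 − 0.19123) / 0.71686 ≈ 0.7332

PN ≈ 0.733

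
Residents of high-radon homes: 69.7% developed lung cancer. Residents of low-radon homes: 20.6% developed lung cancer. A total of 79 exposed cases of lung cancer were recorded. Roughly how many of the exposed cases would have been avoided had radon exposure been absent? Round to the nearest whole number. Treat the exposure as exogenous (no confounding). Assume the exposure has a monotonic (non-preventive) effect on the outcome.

p₁ = 0.697, p₀ = 0.206.
PN = (p₁ − p₀)/p₁ = (0.697 − 0.206) / 0.697 ≈ 0.70445.
Attributable cases ≈ PN × (exposed cases) = 0.70445 × 79 ≈ 55.65.

about 56 cases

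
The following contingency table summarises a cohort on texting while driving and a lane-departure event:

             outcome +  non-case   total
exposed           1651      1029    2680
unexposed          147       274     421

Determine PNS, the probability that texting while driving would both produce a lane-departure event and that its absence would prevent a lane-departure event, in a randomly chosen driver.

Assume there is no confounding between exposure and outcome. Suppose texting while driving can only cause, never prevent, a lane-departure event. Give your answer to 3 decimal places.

PNS ≈ 0.267

p₁ = P(outcome | exposed) = 1651/2680 = 0.61604
p₀ = P(outcome | unexposed) = 147/421 = 0.34917
Under exogeneity and monotonicity, PNS = p₁ − p₀.
PNS = 0.61604 − 0.34917 = 0.26688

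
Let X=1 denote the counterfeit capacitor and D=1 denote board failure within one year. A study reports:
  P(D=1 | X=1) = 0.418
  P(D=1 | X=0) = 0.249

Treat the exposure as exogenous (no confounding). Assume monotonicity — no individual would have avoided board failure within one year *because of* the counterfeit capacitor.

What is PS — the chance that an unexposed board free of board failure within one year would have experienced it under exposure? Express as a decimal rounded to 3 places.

Let p₁ = 0.418, p₀ = 0.249.
Under exogeneity and monotonicity, PS = (p₁ − p₀) / (1 − p₀).
PS = (0.418 − 0.249) / (1 − 0.249) = 0.169 / 0.751 ≈ 0.2250

PS ≈ 0.225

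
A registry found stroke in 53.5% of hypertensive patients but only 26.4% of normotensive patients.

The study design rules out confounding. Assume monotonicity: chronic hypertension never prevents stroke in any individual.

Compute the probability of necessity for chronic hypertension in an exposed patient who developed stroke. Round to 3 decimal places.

p₁ = 0.535, p₀ = 0.264.
Under exogeneity and monotonicity, PN = (p₁ − p₀) / p₁.
PN = (0.535 − 0.264) / 0.535 = 0.271 / 0.535 ≈ 0.5065

PN ≈ 0.507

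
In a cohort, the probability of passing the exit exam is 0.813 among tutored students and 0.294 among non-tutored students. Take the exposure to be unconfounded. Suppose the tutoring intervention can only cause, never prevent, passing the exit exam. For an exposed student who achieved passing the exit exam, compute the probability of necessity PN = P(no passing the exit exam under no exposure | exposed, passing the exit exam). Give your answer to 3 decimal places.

Let p₁ = 0.813, p₀ = 0.294.
Under exogeneity and monotonicity, PN = (p₁ − p₀) / p₁.
PN = (0.813 − 0.294) / 0.813 = 0.519 / 0.813 ≈ 0.6384

PN ≈ 0.638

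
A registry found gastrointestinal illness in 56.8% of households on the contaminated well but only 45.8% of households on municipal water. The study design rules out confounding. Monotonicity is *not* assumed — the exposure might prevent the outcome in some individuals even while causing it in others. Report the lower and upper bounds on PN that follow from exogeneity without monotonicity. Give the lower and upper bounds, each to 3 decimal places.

p₁ = 0.568, p₀ = 0.458.
Under exogeneity alone the bounds on PN are max{0,(p₁−p₀)/p₁} ≤ PN ≤ min{1,(1−p₀)/p₁}.
  lower = (p₁ − p₀)/p₁ = 0.11 / 0.568 ≈ 0.1937
  upper = min{1, (1 − p₀)/p₁} = 0.542 / 0.568 ≈ 0.9542

0.194 ≤ PN ≤ 0.954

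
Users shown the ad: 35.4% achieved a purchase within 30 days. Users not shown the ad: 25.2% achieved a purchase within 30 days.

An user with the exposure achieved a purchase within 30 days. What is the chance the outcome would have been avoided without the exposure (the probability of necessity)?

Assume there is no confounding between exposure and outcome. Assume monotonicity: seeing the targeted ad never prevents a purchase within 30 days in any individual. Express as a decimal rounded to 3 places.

p₁ = 0.354, p₀ = 0.252.
Under exogeneity and monotonicity, PN = (p₁ − p₀) / p₁.
PN = (0.354 − 0.252) / 0.354 = 0.102 / 0.354 ≈ 0.2881

PN ≈ 0.288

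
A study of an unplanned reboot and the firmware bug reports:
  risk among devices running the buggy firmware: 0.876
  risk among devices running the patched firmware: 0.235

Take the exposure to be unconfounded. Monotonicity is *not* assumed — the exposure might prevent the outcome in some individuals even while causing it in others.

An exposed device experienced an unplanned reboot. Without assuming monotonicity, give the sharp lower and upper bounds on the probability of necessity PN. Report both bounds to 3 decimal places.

Let p₁ = 0.876, p₀ = 0.235.
Under exogeneity alone the bounds on PN are max{0,(p₁−p₀)/p₁} ≤ PN ≤ min{1,(1−p₀)/p₁}.
  lower = (p₁ − p₀)/p₁ = 0.641 / 0.876 ≈ 0.7317
  upper = min{1, (1 − p₀)/p₁} = 0.765 / 0.876 ≈ 0.8733

0.732 ≤ PN ≤ 0.873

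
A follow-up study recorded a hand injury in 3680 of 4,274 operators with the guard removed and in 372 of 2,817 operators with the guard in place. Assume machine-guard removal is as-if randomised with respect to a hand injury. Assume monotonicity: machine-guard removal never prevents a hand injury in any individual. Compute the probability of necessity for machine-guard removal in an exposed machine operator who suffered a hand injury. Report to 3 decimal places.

PN ≈ 0.847

p₁ = P(outcome | exposed) = 3680/4274 = 0.86102
p₀ = P(outcome | unexposed) = 372/2817 = 0.13206
Under exogeneity and monotonicity, PN = (p₁ − p₀) / p₁.
PN = (0.86102 − 0.13206) / 0.86102 = 0.72896 / 0.86102 ≈ 0.8466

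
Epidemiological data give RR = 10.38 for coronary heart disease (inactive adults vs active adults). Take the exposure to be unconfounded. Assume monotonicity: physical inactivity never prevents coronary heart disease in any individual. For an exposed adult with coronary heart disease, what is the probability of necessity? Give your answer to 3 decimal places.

PN ≈ 0.904

Under exogeneity and monotonicity, PN = (RR − 1) / RR = 1 − 1/RR.
PN = (10.38 − 1) / 10.38 = 9.38 / 10.38 ≈ 0.9037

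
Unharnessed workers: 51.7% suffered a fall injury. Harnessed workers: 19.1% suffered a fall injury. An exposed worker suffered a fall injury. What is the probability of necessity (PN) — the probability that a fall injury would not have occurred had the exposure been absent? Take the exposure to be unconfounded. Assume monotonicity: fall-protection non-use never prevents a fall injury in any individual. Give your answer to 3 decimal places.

p₁ = 0.517, p₀ = 0.191.
Under exogeneity and monotonicity, PN = (p₁ − p₀) / p₁.
PN = (0.517 − 0.191) / 0.517 = 0.326 / 0.517 ≈ 0.6306

PN ≈ 0.631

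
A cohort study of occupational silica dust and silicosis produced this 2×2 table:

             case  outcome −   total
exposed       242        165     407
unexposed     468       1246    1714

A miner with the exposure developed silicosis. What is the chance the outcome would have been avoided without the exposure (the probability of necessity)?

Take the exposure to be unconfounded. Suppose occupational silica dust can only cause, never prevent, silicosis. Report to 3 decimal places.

PN ≈ 0.541

p₁ = P(outcome | exposed) = 242/407 = 0.59459
p₀ = P(outcome | unexposed) = 468/1714 = 0.27305
Under exogeneity and monotonicity, PN = (p₁ − p₀) / p₁.
PN = (0.59459 − 0.27305) / 0.59459 = 0.32155 / 0.59459 ≈ 0.5408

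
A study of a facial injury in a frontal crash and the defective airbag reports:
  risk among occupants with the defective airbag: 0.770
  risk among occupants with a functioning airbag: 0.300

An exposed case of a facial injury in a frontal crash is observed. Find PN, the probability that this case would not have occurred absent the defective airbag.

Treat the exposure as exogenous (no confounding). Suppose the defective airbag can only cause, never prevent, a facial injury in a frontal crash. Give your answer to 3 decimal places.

Let p₁ = 0.77, p₀ = 0.3.
Under exogeneity and monotonicity, PN = (p₁ − p₀) / p₁.
PN = (0.77 − 0.3) / 0.77 = 0.47 / 0.77 ≈ 0.6104

PN ≈ 0.610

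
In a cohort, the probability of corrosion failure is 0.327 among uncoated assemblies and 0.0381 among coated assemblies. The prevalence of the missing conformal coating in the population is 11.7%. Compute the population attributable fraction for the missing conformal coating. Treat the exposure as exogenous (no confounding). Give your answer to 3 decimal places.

PAF ≈ 0.470

Let p₁ = 0.327, p₀ = 0.0381.
Overall risk P(Y=1) = π·p₁ + (1−π)·p₀ = 0.117×0.327 + 0.883×0.0381 = 0.071901.
Under exogeneity, PAF = [P(Y=1) − p₀] / P(Y=1).
PAF = (0.071901 − 0.0381) / 0.071901 ≈ 0.4701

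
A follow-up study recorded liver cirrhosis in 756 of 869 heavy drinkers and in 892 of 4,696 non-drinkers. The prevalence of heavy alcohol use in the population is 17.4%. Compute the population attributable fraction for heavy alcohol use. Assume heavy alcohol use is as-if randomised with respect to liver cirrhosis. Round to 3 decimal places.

p₁ = P(outcome | exposed) = 756/869 = 0.86997
p₀ = P(outcome | unexposed) = 892/4696 = 0.18995
Overall risk P(Y=1) = π·p₁ + (1−π)·p₀ = 0.174×0.86997 + 0.826×0.18995 = 0.30827.
Under exogeneity, PAF = [P(Y=1) − p₀] / P(Y=1).
PAF = (0.30827 − 0.18995) / 0.30827 ≈ 0.3838

PAF ≈ 0.384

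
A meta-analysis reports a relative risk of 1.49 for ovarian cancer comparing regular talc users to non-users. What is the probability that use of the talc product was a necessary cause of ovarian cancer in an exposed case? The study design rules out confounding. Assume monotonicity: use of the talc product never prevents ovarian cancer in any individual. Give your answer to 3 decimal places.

Under exogeneity and monotonicity, PN = (RR − 1) / RR = 1 − 1/RR.
PN = (1.49 − 1) / 1.49 = 0.49 / 1.49 ≈ 0.3289

PN ≈ 0.329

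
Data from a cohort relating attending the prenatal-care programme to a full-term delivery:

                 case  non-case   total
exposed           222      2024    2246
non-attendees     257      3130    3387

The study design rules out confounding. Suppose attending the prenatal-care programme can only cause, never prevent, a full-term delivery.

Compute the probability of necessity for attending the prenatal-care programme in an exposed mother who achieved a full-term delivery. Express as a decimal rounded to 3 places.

p₁ = P(outcome | exposed) = 222/2246 = 0.098842
p₀ = P(outcome | unexposed) = 257/3387 = 0.075878
Under exogeneity and monotonicity, PN = (p₁ − p₀) / p₁.
PN = (0.098842 − 0.075878) / 0.098842 = 0.022964 / 0.098842 ≈ 0.2323

PN ≈ 0.232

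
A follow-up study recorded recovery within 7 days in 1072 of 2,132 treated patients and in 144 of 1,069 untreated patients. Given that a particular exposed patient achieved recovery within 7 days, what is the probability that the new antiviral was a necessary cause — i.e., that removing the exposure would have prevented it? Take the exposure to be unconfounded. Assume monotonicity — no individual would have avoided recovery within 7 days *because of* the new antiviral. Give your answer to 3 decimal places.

PN ≈ 0.732

p₁ = P(outcome | exposed) = 1072/2132 = 0.50281
p₀ = P(outcome | unexposed) = 144/1069 = 0.13471
Under exogeneity and monotonicity, PN = (p₁ − p₀) / p₁.
PN = (0.50281 − 0.13471) / 0.50281 = 0.36811 / 0.50281 ≈ 0.7321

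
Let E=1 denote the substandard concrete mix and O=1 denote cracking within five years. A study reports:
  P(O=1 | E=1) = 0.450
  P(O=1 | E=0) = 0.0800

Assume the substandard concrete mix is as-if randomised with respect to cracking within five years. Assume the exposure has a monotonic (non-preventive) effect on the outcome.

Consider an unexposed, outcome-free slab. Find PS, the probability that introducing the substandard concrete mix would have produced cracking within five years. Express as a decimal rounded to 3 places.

Let p₁ = 0.45, p₀ = 0.08.
Under exogeneity and monotonicity, PS = (p₁ − p₀) / (1 − p₀).
PS = (0.45 − 0.08) / (1 − 0.08) = 0.37 / 0.92 ≈ 0.4022

PS ≈ 0.402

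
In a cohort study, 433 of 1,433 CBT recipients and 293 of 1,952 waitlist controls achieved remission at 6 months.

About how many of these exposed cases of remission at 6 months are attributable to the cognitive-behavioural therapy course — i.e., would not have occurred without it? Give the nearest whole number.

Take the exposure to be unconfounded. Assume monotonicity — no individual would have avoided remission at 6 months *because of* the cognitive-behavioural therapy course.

about 218 cases

p₁ = P(outcome | exposed) = 433/1433 = 0.30216
p₀ = P(outcome | unexposed) = 293/1952 = 0.1501
PN = (p₁ − p₀)/p₁ = (0.30216 − 0.1501) / 0.30216 ≈ 0.50324.
Attributable cases ≈ PN × (exposed cases) = 0.50324 × 433 ≈ 217.90.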